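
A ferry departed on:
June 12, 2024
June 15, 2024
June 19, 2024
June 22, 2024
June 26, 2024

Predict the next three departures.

June 29, 2024; July 3, 2024; July 6, 2024

The gap pattern 3, 4, 3, 4 repeats every 2 events.
These are the Wednesdays and Saturdays of each week.
The following Saturday is June 29, 2024.
Next Wednesday: July 3, 2024.
Next Saturday: July 6, 2024.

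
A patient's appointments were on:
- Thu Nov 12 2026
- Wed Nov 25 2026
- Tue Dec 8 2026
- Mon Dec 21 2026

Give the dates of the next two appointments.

Sun Jan 3 2027, Sat Jan 16 2027

Gaps between consecutive events: 13, 13, 13 days — a constant 13-day interval.
Mon Dec 21 2026 + 13 days = Sun Jan 3 2027.
Sun Jan 3 2027 + 13 days = Sat Jan 16 2027.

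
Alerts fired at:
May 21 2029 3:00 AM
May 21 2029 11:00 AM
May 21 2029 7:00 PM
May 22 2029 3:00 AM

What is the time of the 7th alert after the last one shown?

The interval is a steady 8 hours (8, 8, 8).
May 22 2029 3:00 AM + 8 h = May 22 2029 11:00 AM.
May 22 2029 11:00 AM + 8 h = May 22 2029 7:00 PM.
May 22 2029 7:00 PM + 8 h = May 23 2029 3:00 AM.
May 23 2029 3:00 AM + 8 h = May 23 2029 11:00 AM.
May 23 2029 11:00 AM + 8 h = May 23 2029 7:00 PM.
May 23 2029 7:00 PM + 8 h = May 24 2029 3:00 AM.
May 24 2029 3:00 AM + 8 h = May 24 2029 11:00 AM.

May 24 2029 11:00 AM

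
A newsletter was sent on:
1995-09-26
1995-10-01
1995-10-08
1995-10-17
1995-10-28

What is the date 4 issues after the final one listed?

Gaps: 5, 7, 9, 11 days — each gap is 2 larger than the previous one.
Next gap: 13 days. 1995-10-28 + 13 days = 1995-11-10.
Next gap: 15 days. 1995-11-10 + 15 days = 1995-11-25.
Next gap: 17 days. 1995-11-25 + 17 days = 1995-12-12.
Next gap: 19 days. 1995-12-12 + 19 days = 1995-12-31.

1995-12-31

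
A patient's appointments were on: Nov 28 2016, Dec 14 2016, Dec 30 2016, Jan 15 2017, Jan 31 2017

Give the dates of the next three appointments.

Feb 16 2017, Mar 4 2017, Mar 20 2017

The spacing is 16, 16, 16, 16 days — always 16 days.
Jan 31 2017 + 16 days = Feb 16 2017.
Feb 16 2017 + 16 days = Mar 4 2017.
Mar 4 2017 + 16 days = Mar 20 2017.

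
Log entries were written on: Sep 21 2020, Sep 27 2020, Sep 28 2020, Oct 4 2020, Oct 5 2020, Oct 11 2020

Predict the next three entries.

Gaps: 6, 1, 6, 1, 6 days — not constant, but cyclic with period 2.
The events fall on every Monday and Sunday.
Next Monday: Oct 12 2020.
The following Sunday is Oct 18 2020.
The following Monday is Oct 19 2020.

Oct 12 2020, Oct 18 2020, Oct 19 2020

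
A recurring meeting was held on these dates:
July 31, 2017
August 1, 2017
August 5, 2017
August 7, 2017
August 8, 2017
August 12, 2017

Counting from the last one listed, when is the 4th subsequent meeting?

The gap pattern 1, 4, 2, 1, 4 repeats every 3 events.
These are the Mondays, Tuesdays and Saturdays of each week.
Next Monday: August 14, 2017.
The following Tuesday is August 15, 2017.
Next Saturday: August 19, 2017.
Next Monday: August 21, 2017.

August 21, 2017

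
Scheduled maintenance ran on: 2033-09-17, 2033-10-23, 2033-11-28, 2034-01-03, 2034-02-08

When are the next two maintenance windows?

The spacing is 36, 36, 36, 36 days — always 36 days.
2034-02-08 + 36 days = 2034-03-16.
2034-03-16 + 36 days = 2034-04-21.

2034-03-16, 2034-04-21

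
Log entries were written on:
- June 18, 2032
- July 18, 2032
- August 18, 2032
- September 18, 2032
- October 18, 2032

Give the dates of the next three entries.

November 18, 2032; December 18, 2032; January 18, 2033

Each date is the 18th; the gaps (30, 31, 31, 30) track the month lengths.
The rule is the 18th of each month.
Next: November 2032 → November 18, 2032.
Next: December 2032 → December 18, 2032.
January 2033: January 18, 2033.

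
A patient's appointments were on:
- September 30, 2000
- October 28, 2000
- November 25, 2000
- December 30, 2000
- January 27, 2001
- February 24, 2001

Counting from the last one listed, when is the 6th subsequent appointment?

Every date is a Saturday; gaps 28, 28, 35, 28, 28 days.
Each is the last Saturday of its month (at least one falls on the 29th or later, ruling out '4th Saturday').
March 2001 ends with Saturday March 31, 2001.
April 2001 ends with Saturday April 28, 2001.
May 2001 ends with Saturday May 26, 2001.
June 2001 ends with Saturday June 30, 2001.
July 2001 ends with Saturday July 28, 2001.
Last Saturday of August 2001: August 25, 2001.

August 25, 2001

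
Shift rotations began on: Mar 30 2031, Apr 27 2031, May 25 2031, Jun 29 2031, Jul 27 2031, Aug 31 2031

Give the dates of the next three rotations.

Sep 28 2031, Oct 26 2031, Nov 30 2031

All Sundays; the gaps (28, 28, 35, 28, 35) vary with month length.
This is the last Sunday of each month.
September 2031 ends with Sunday Sep 28 2031.
October 2031 ends with Sunday Oct 26 2031.
Last Sunday of November 2031: Nov 30 2031.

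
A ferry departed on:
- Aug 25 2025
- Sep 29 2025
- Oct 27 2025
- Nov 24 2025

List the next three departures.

Every date is a Monday; gaps 35, 28, 28 days.
Each is the last Monday of its month (at least one falls on the 29th or later, ruling out '4th Monday').
December 2025 ends with Monday Dec 29 2025.
January 2026 ends with Monday Jan 26 2026.
Last Monday of February 2026: Feb 23 2026.

Dec 29 2025, Jan 26 2026, Feb 23 2026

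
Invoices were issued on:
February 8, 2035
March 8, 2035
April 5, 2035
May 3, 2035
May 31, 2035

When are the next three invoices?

The spacing is 28, 28, 28, 28 days — always 28 days.
May 31, 2035 + 28 days = June 28, 2035.
June 28, 2035 + 28 days = July 26, 2035.
July 26, 2035 + 28 days = August 23, 2035.

June 28, 2035; July 26, 2035; August 23, 2035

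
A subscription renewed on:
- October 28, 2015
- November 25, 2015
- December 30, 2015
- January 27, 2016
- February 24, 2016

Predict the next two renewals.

March 30, 2016; April 27, 2016

All Wednesdays; the gaps (28, 35, 28, 28) vary with month length.
This is the last Wednesday of each month.
Last Wednesday of March 2016: March 30, 2016.
Last Wednesday of April 2016: April 27, 2016.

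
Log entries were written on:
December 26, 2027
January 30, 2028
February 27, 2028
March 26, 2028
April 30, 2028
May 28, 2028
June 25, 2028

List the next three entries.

July 30, 2028; August 27, 2028; September 24, 2028

These are Sundays with 35, 28, 28, 35, 28, 28-day gaps.
Each is the final Sunday of its month — January 30, 2028 is past the 28th, so '4th Sunday' doesn't fit.
Last Sunday of July 2028: July 30, 2028.
August 2028 ends with Sunday August 27, 2028.
Last Sunday of September 2028: September 24, 2028.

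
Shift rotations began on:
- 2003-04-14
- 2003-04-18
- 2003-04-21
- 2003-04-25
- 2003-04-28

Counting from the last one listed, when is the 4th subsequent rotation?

2003-05-12

Gaps: 4, 3, 4, 3 days — not constant, but cyclic with period 2.
The events fall on every Monday and Friday.
The following Friday is 2003-05-02.
Next Monday: 2003-05-05.
The following Friday is 2003-05-09.
Next Monday: 2003-05-12.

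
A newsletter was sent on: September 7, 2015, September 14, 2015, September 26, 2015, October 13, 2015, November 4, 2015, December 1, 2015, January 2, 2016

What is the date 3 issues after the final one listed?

May 7, 2016

Intervals are 7, 12, 17, 22, 27, 32 days — an arithmetic progression with common difference 5.
Next gap: 37 days. January 2, 2016 + 37 days = February 8, 2016.
Next gap: 42 days. February 8, 2016 + 42 days = March 21, 2016.
Next gap: 47 days. March 21, 2016 + 47 days = May 7, 2016.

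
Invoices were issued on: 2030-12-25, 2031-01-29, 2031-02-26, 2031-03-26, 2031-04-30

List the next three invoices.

2031-05-28, 2031-06-25, 2031-07-30

These are Wednesdays with 35, 28, 28, 35-day gaps.
Each is the final Wednesday of its month — 2031-01-29 is past the 28th, so '4th Wednesday' doesn't fit.
Last Wednesday of May 2031: 2031-05-28.
June 2031 ends with Wednesday 2031-06-25.
Last Wednesday of July 2031: 2031-07-30.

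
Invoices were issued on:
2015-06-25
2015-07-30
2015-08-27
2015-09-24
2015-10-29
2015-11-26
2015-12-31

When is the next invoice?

Every date is a Thursday; gaps 35, 28, 28, 35, 28, 35 days.
Each is the last Thursday of its month (at least one falls on the 29th or later, ruling out '4th Thursday').
January 2016 ends with Thursday 2016-01-28.

2016-01-28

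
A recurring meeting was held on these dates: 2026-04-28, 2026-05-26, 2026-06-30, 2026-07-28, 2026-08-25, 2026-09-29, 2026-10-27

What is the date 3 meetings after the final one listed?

Every date is a Tuesday; gaps 28, 35, 28, 28, 35, 28 days.
Each is the last Tuesday of its month (at least one falls on the 29th or later, ruling out '4th Tuesday').
November 2026 ends with Tuesday 2026-11-24.
Last Tuesday of December 2026: 2026-12-29.
January 2027 ends with Tuesday 2027-01-26.

2027-01-26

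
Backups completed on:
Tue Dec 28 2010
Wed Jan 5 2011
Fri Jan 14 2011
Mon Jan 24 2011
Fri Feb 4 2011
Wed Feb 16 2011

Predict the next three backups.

The spacing grows by 1 each time: 8, 9, 10, 11, 12 days.
Next gap: 13 days. Wed Feb 16 2011 + 13 days = Tue Mar 1 2011.
Next gap: 14 days. Tue Mar 1 2011 + 14 days = Tue Mar 15 2011.
Next gap: 15 days. Tue Mar 15 2011 + 15 days = Wed Mar 30 2011.

Tue Mar 1 2011, Tue Mar 15 2011, Wed Mar 30 2011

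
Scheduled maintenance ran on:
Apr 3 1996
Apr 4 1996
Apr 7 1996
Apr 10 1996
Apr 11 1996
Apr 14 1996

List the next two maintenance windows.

The gap pattern 1, 3, 3, 1, 3 repeats every 3 events.
These are the Wednesdays, Thursdays and Sundays of each week.
The following Wednesday is Apr 17 1996.
The following Thursday is Apr 18 1996.

Apr 17 1996, Apr 18 1996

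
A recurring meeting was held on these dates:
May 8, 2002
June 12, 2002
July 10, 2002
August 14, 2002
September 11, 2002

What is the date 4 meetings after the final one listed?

Gaps: 35, 28, 35, 28 days — a mix of 28 and 35. Every date is a Wednesday.
Each is the 2nd Wednesday of its month.
2nd Wednesday of October 2002: October 9, 2002.
2nd Wednesday of November 2002: November 13, 2002.
December 2002 — 2nd Wednesday is December 11, 2002.
January 2003 — 2nd Wednesday is January 8, 2003.

January 8, 2003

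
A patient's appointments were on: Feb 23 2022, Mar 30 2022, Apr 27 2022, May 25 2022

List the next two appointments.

Jun 29 2022, Jul 27 2022

Every date is a Wednesday; gaps 35, 28, 28 days.
Each is the last Wednesday of its month (at least one falls on the 29th or later, ruling out '4th Wednesday').
June 2022 ends with Wednesday Jun 29 2022.
Last Wednesday of July 2022: Jul 27 2022.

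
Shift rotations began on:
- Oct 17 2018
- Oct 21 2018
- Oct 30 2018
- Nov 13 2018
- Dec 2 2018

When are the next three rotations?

Dec 26 2018, Jan 24 2019, Feb 27 2019

Intervals are 4, 9, 14, 19 days — an arithmetic progression with common difference 5.
Next gap: 24 days. Dec 2 2018 + 24 days = Dec 26 2018.
Next gap: 29 days. Dec 26 2018 + 29 days = Jan 24 2019.
Next gap: 34 days. Jan 24 2019 + 34 days = Feb 27 2019.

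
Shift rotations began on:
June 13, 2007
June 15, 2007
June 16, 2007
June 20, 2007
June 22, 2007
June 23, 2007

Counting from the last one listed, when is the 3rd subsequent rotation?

Gaps: 2, 1, 4, 2, 1 days — not constant, but cyclic with period 3.
The events fall on every Wednesday, Friday and Saturday.
The following Wednesday is June 27, 2007.
Next Friday: June 29, 2007.
The following Saturday is June 30, 2007.

June 30, 2007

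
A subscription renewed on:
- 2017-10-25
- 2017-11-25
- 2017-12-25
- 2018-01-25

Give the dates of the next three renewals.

The day-of-month is always 25 (31, 30, 31 days between events).
So this recurs on the 25th of each month.
Next: February 2018 → 2018-02-25.
March 2018: 2018-03-25.
Next: April 2018 → 2018-04-25.

2018-02-25, 2018-03-25, 2018-04-25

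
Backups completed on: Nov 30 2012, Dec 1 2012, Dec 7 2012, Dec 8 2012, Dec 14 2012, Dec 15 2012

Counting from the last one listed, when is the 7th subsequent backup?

Jan 11 2013

Gaps: 1, 6, 1, 6, 1 days — not constant, but cyclic with period 2.
The events fall on every Friday and Saturday.
Next Friday: Dec 21 2012.
The following Saturday is Dec 22 2012.
The following Friday is Dec 28 2012.
Next Saturday: Dec 29 2012.
Next Friday: Jan 4 2013.
Next Saturday: Jan 5 2013.
The following Friday is Jan 11 2013.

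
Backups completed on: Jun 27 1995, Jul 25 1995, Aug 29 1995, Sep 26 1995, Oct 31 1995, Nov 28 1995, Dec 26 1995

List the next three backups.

These are Tuesdays with 28, 35, 28, 35, 28, 28-day gaps.
Each is the final Tuesday of its month — Aug 29 1995 is past the 28th, so '4th Tuesday' doesn't fit.
Last Tuesday of January 1996: Jan 30 1996.
Last Tuesday of February 1996: Feb 27 1996.
Last Tuesday of March 1996: Mar 26 1996.

Jan 30 1996, Feb 27 1996, Mar 26 1996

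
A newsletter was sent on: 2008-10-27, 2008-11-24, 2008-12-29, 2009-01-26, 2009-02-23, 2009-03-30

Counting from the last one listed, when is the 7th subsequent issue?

All Mondays; the gaps (28, 35, 28, 28, 35) vary with month length.
This is the last Monday of each month.
Last Monday of April 2009: 2009-04-27.
Last Monday of May 2009: 2009-05-25.
June 2009 ends with Monday 2009-06-29.
July 2009 ends with Monday 2009-07-27.
August 2009 ends with Monday 2009-08-31.
September 2009 ends with Monday 2009-09-28.
Last Monday of October 2009: 2009-10-26.

2009-10-26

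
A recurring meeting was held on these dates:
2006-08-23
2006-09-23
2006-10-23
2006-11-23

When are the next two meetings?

Gaps: 31, 30, 31 days — not constant. Every event is on the 23rd of the month.
Pattern: the 23rd of each month.
Next: December 2006 → 2006-12-23.
January 2007: 2007-01-23.

2006-12-23, 2007-01-23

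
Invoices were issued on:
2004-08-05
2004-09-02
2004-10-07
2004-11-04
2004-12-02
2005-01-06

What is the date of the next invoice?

2005-02-03

All dates are Thursdays, 28, 35, 28, 28, 35 days apart.
Specifically, the 1st Thursday of each month.
February 2005 — 1st Thursday is 2005-02-03.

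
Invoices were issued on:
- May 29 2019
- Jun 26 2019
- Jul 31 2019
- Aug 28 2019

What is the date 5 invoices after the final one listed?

Jan 29 2020

Every date is a Wednesday; gaps 28, 35, 28 days.
Each is the last Wednesday of its month (at least one falls on the 29th or later, ruling out '4th Wednesday').
Last Wednesday of September 2019: Sep 25 2019.
October 2019 ends with Wednesday Oct 30 2019.
November 2019 ends with Wednesday Nov 27 2019.
December 2019 ends with Wednesday Dec 25 2019.
January 2020 ends with Wednesday Jan 29 2020.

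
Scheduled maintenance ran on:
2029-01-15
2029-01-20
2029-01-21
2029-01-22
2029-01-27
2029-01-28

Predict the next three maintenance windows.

2029-01-29, 2029-02-03, 2029-02-04

Gaps: 5, 1, 1, 5, 1 days — not constant, but cyclic with period 3.
The events fall on every Monday, Saturday and Sunday.
The following Monday is 2029-01-29.
The following Saturday is 2029-02-03.
The following Sunday is 2029-02-04.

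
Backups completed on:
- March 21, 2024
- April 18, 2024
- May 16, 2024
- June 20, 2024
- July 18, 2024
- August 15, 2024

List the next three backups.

September 19, 2024; October 17, 2024; November 21, 2024

These are Thursdays at 28- or 35-day spacing (28, 28, 35, 28, 28).
The pattern: 3rd Thursday of the month.
3rd Thursday of September 2024: September 19, 2024.
October 2024 — 3rd Thursday is October 17, 2024.
November 2024 — 3rd Thursday is November 21, 2024.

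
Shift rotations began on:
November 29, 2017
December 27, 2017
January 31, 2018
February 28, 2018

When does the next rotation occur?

All Wednesdays; the gaps (28, 35, 28) vary with month length.
This is the last Wednesday of each month.
Last Wednesday of March 2018: March 28, 2018.

March 28, 2018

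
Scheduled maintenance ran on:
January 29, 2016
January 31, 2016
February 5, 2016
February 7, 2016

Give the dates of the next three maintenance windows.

February 12, 2016; February 14, 2016; February 19, 2016

Every event lands on a Friday or Sunday (gaps cycle 2, 5, 2).
So the schedule is: every Friday and Sunday.
The following Friday is February 12, 2016.
The following Sunday is February 14, 2016.
Next Friday: February 19, 2016.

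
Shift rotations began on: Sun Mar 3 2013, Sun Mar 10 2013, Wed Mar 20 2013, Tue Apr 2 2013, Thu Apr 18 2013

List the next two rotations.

Intervals are 7, 10, 13, 16 days — an arithmetic progression with common difference 3.
Next gap: 19 days. Thu Apr 18 2013 + 19 days = Tue May 7 2013.
Next gap: 22 days. Tue May 7 2013 + 22 days = Wed May 29 2013.

Tue May 7 2013, Wed May 29 2013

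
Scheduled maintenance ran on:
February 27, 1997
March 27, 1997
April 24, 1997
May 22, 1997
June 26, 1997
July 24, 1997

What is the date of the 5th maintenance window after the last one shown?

These are Thursdays at 28- or 35-day spacing (28, 28, 28, 35, 28).
The pattern: 4th Thursday of the month.
4th Thursday of August 1997: August 28, 1997.
4th Thursday of September 1997: September 25, 1997.
4th Thursday of October 1997: October 23, 1997.
November 1997 — 4th Thursday is November 27, 1997.
4th Thursday of December 1997: December 25, 1997.

December 25, 1997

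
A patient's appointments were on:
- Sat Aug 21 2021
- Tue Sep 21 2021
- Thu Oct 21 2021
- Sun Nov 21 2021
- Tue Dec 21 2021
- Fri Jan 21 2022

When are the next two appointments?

Each date is the 21st; the gaps (31, 30, 31, 30, 31) track the month lengths.
The rule is the 21st of each month.
February 2022: Mon Feb 21 2022.
Next: March 2022 → Mon Mar 21 2022.

Mon Feb 21 2022, Mon Mar 21 2022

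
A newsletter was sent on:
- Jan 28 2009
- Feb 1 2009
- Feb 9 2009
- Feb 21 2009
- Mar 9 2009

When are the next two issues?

Intervals are 4, 8, 12, 16 days — an arithmetic progression with common difference 4.
Next gap: 20 days. Mar 9 2009 + 20 days = Mar 29 2009.
Next gap: 24 days. Mar 29 2009 + 24 days = Apr 22 2009.

Mar 29 2009, Apr 22 2009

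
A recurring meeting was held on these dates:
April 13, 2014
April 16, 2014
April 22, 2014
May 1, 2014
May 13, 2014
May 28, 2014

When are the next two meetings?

The spacing grows by 3 each time: 3, 6, 9, 12, 15 days.
Next gap: 18 days. May 28, 2014 + 18 days = June 15, 2014.
Next gap: 21 days. June 15, 2014 + 21 days = July 6, 2014.

June 15, 2014; July 6, 2014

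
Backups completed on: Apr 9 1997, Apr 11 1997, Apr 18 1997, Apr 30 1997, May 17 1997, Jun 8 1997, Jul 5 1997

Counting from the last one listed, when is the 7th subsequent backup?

Gaps: 2, 7, 12, 17, 22, 27 days — each gap is 5 larger than the previous one.
Next gap: 32 days. Jul 5 1997 + 32 days = Aug 6 1997.
Next gap: 37 days. Aug 6 1997 + 37 days = Sep 12 1997.
Next gap: 42 days. Sep 12 1997 + 42 days = Oct 24 1997.
Next gap: 47 days. Oct 24 1997 + 47 days = Dec 10 1997.
Next gap: 52 days. Dec 10 1997 + 52 days = Jan 31 1998.
Next gap: 57 days. Jan 31 1998 + 57 days = Mar 29 1998.
Next gap: 62 days. Mar 29 1998 + 62 days = May 30 1998.

May 30 1998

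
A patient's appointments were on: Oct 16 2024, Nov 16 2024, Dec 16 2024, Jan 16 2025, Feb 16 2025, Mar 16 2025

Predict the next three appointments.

Apr 16 2025, May 16 2025, Jun 16 2025

Gaps: 31, 30, 31, 31, 28 days — not constant. Every event is on the 16th of the month.
Pattern: the 16th of each month.
April 2025: Apr 16 2025.
May 2025: May 16 2025.
June 2025: Jun 16 2025.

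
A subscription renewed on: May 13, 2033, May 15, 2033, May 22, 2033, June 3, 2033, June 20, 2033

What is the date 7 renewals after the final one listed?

March 6, 2034

Gaps: 2, 7, 12, 17 days — each gap is 5 larger than the previous one.
Next gap: 22 days. June 20, 2033 + 22 days = July 12, 2033.
Next gap: 27 days. July 12, 2033 + 27 days = August 8, 2033.
Next gap: 32 days. August 8, 2033 + 32 days = September 9, 2033.
Next gap: 37 days. September 9, 2033 + 37 days = October 16, 2033.
Next gap: 42 days. October 16, 2033 + 42 days = November 27, 2033.
Next gap: 47 days. November 27, 2033 + 47 days = January 13, 2034.
Next gap: 52 days. January 13, 2034 + 52 days = March 6, 2034.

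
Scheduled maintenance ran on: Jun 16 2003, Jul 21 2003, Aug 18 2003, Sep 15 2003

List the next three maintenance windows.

Oct 20 2003, Nov 17 2003, Dec 15 2003

These are Mondays at 28- or 35-day spacing (35, 28, 28).
The pattern: 3rd Monday of the month.
October 2003 — 3rd Monday is Oct 20 2003.
November 2003 — 3rd Monday is Nov 17 2003.
3rd Monday of December 2003: Dec 15 2003.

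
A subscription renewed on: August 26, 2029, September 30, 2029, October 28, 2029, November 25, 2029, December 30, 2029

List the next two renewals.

January 27, 2030; February 24, 2030

All Sundays; the gaps (35, 28, 28, 35) vary with month length.
This is the last Sunday of each month.
January 2030 ends with Sunday January 27, 2030.
Last Sunday of February 2030: February 24, 2030.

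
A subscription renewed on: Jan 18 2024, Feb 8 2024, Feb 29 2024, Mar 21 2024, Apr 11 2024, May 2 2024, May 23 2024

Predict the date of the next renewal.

Jun 13 2024

Every event comes 21 days after the last (21, 21, 21, 21, 21, 21).
May 23 2024 + 21 days = Jun 13 2024.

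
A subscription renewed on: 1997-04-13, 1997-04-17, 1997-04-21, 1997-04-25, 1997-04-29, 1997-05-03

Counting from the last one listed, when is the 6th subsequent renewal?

1997-05-27

Every event comes 4 days after the last (4, 4, 4, 4, 4).
1997-05-03 + 4 days = 1997-05-07.
1997-05-07 + 4 days = 1997-05-11.
1997-05-11 + 4 days = 1997-05-15.
1997-05-15 + 4 days = 1997-05-19.
1997-05-19 + 4 days = 1997-05-23.
1997-05-23 + 4 days = 1997-05-27.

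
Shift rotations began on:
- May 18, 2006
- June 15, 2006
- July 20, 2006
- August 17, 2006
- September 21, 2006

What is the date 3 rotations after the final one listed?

All dates are Thursdays, 28, 35, 28, 35 days apart.
Specifically, the 3rd Thursday of each month.
October 2006 — 3rd Thursday is October 19, 2006.
November 2006 — 3rd Thursday is November 16, 2006.
3rd Thursday of December 2006: December 21, 2006.

December 21, 2006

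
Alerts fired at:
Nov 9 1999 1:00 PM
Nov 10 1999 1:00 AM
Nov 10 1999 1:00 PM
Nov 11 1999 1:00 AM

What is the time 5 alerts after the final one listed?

The interval is a steady 12 hours (12, 12, 12).
Nov 11 1999 1:00 AM + 12 h = Nov 11 1999 1:00 PM.
Nov 11 1999 1:00 PM + 12 h = Nov 12 1999 1:00 AM.
Nov 12 1999 1:00 AM + 12 h = Nov 12 1999 1:00 PM.
Nov 12 1999 1:00 PM + 12 h = Nov 13 1999 1:00 AM.
Nov 13 1999 1:00 AM + 12 h = Nov 13 1999 1:00 PM.

Nov 13 1999 1:00 PM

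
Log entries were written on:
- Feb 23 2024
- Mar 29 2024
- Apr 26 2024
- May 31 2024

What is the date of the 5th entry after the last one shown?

All Fridays; the gaps (35, 28, 35) vary with month length.
This is the last Friday of each month.
June 2024 ends with Friday Jun 28 2024.
July 2024 ends with Friday Jul 26 2024.
August 2024 ends with Friday Aug 30 2024.
September 2024 ends with Friday Sep 27 2024.
October 2024 ends with Friday Oct 25 2024.

Oct 25 2024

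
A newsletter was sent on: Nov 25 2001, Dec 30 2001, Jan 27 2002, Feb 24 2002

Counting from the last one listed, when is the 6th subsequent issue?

All Sundays; the gaps (35, 28, 28) vary with month length.
This is the last Sunday of each month.
Last Sunday of March 2002: Mar 31 2002.
Last Sunday of April 2002: Apr 28 2002.
May 2002 ends with Sunday May 26 2002.
June 2002 ends with Sunday Jun 30 2002.
July 2002 ends with Sunday Jul 28 2002.
Last Sunday of August 2002: Aug 25 2002.

Aug 25 2002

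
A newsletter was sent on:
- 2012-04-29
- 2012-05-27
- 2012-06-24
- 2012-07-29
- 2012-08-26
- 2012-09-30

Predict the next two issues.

2012-10-28, 2012-11-25

Every date is a Sunday; gaps 28, 28, 35, 28, 35 days.
Each is the last Sunday of its month (at least one falls on the 29th or later, ruling out '4th Sunday').
October 2012 ends with Sunday 2012-10-28.
November 2012 ends with Sunday 2012-11-25.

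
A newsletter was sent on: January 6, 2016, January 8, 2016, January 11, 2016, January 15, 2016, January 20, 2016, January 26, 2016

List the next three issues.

February 2, 2016; February 10, 2016; February 19, 2016

Gaps: 2, 3, 4, 5, 6 days — each gap is 1 larger than the previous one.
Next gap: 7 days. January 26, 2016 + 7 days = February 2, 2016.
Next gap: 8 days. February 2, 2016 + 8 days = February 10, 2016.
Next gap: 9 days. February 10, 2016 + 9 days = February 19, 2016.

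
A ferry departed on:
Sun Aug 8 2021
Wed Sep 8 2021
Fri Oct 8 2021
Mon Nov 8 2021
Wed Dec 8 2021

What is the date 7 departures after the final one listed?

Each date is the 8th; the gaps (31, 30, 31, 30) track the month lengths.
The rule is the 8th of each month.
Next: January 2022 → Sat Jan 8 2022.
Next: February 2022 → Tue Feb 8 2022.
Next: March 2022 → Tue Mar 8 2022.
April 2022: Fri Apr 8 2022.
Next: May 2022 → Sun May 8 2022.
June 2022: Wed Jun 8 2022.
July 2022: Fri Jul 8 2022.

Fri Jul 8 2022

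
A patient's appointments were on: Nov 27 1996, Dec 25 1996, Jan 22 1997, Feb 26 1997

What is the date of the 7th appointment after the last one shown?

Sep 24 1997

These are Wednesdays at 28- or 35-day spacing (28, 28, 35).
The pattern: 4th Wednesday of the month.
March 1997 — 4th Wednesday is Mar 26 1997.
April 1997 — 4th Wednesday is Apr 23 1997.
4th Wednesday of May 1997: May 28 1997.
4th Wednesday of June 1997: Jun 25 1997.
July 1997 — 4th Wednesday is Jul 23 1997.
August 1997 — 4th Wednesday is Aug 27 1997.
September 1997 — 4th Wednesday is Sep 24 1997.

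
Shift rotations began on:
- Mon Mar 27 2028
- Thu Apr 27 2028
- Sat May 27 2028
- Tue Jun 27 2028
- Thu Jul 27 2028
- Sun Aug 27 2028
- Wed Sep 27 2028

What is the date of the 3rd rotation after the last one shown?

Each date is the 27th; the gaps (31, 30, 31, 30, 31, 31) track the month lengths.
The rule is the 27th of each month.
October 2028: Fri Oct 27 2028.
November 2028: Mon Nov 27 2028.
December 2028: Wed Dec 27 2028.

Wed Dec 27 2028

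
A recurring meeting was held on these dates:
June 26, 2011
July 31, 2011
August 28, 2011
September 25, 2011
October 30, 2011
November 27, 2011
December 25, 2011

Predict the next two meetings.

All Sundays; the gaps (35, 28, 28, 35, 28, 28) vary with month length.
This is the last Sunday of each month.
January 2012 ends with Sunday January 29, 2012.
February 2012 ends with Sunday February 26, 2012.

January 29, 2012; February 26, 2012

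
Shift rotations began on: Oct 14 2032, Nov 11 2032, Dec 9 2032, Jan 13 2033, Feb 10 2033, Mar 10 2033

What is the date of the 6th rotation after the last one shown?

These are Thursdays at 28- or 35-day spacing (28, 28, 35, 28, 28).
The pattern: 2nd Thursday of the month.
April 2033 — 2nd Thursday is Apr 14 2033.
May 2033 — 2nd Thursday is May 12 2033.
2nd Thursday of June 2033: Jun 9 2033.
2nd Thursday of July 2033: Jul 14 2033.
2nd Thursday of August 2033: Aug 11 2033.
September 2033 — 2nd Thursday is Sep 8 2033.

Sep 8 2033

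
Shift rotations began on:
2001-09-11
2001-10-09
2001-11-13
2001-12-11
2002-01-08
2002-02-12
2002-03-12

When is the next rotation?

2002-04-09

These are Tuesdays at 28- or 35-day spacing (28, 35, 28, 28, 35, 28).
The pattern: 2nd Tuesday of the month.
2nd Tuesday of April 2002: 2002-04-09.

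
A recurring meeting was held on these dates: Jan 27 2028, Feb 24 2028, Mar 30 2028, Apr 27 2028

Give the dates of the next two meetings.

These are Thursdays with 28, 35, 28-day gaps.
Each is the final Thursday of its month — Mar 30 2028 is past the 28th, so '4th Thursday' doesn't fit.
Last Thursday of May 2028: May 25 2028.
Last Thursday of June 2028: Jun 29 2028.

May 25 2028, Jun 29 2028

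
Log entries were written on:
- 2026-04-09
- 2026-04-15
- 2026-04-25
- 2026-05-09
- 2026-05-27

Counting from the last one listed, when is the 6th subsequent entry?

2026-12-05

Intervals are 6, 10, 14, 18 days — an arithmetic progression with common difference 4.
Next gap: 22 days. 2026-05-27 + 22 days = 2026-06-18.
Next gap: 26 days. 2026-06-18 + 26 days = 2026-07-14.
Next gap: 30 days. 2026-07-14 + 30 days = 2026-08-13.
Next gap: 34 days. 2026-08-13 + 34 days = 2026-09-16.
Next gap: 38 days. 2026-09-16 + 38 days = 2026-10-24.
Next gap: 42 days. 2026-10-24 + 42 days = 2026-12-05.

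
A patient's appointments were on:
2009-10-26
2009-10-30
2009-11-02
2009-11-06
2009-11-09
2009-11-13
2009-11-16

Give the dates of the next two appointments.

2009-11-20, 2009-11-23

Every event lands on a Monday or Friday (gaps cycle 4, 3, 4, 3, 4, 3).
So the schedule is: every Monday and Friday.
Next Friday: 2009-11-20.
Next Monday: 2009-11-23.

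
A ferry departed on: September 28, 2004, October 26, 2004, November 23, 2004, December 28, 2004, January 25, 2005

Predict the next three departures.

February 22, 2005; March 22, 2005; April 26, 2005

These are Tuesdays at 28- or 35-day spacing (28, 28, 35, 28).
The pattern: 4th Tuesday of the month.
February 2005 — 4th Tuesday is February 22, 2005.
March 2005 — 4th Tuesday is March 22, 2005.
April 2005 — 4th Tuesday is April 26, 2005.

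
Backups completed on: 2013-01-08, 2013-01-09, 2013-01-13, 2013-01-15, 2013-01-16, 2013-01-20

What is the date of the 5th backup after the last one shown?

2013-01-30

The gap pattern 1, 4, 2, 1, 4 repeats every 3 events.
These are the Tuesdays, Wednesdays and Sundays of each week.
Next Tuesday: 2013-01-22.
Next Wednesday: 2013-01-23.
Next Sunday: 2013-01-27.
Next Tuesday: 2013-01-29.
The following Wednesday is 2013-01-30.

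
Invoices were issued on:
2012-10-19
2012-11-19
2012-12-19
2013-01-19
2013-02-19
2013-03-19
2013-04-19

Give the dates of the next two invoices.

2013-05-19, 2013-06-19

Each date is the 19th; the gaps (31, 30, 31, 31, 28, 31) track the month lengths.
The rule is the 19th of each month.
Next: May 2013 → 2013-05-19.
Next: June 2013 → 2013-06-19.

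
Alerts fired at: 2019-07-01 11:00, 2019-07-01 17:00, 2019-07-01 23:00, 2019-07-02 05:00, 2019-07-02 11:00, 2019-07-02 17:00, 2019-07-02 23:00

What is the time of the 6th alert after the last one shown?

2019-07-04 11:00

Gaps: 6, 6, 6, 6, 6, 6 hours — each event is 6 hours after the previous one.
2019-07-02 23:00 + 6 h = 2019-07-03 05:00.
2019-07-03 05:00 + 6 h = 2019-07-03 11:00.
2019-07-03 11:00 + 6 h = 2019-07-03 17:00.
2019-07-03 17:00 + 6 h = 2019-07-03 23:00.
2019-07-03 23:00 + 6 h = 2019-07-04 05:00.
2019-07-04 05:00 + 6 h = 2019-07-04 11:00.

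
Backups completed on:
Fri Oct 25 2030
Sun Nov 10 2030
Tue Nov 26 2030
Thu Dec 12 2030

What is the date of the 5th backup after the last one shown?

Sun Mar 2 2031

The spacing is 16, 16, 16 days — always 16 days.
Thu Dec 12 2030 + 16 days = Sat Dec 28 2030.
Sat Dec 28 2030 + 16 days = Mon Jan 13 2031.
Mon Jan 13 2031 + 16 days = Wed Jan 29 2031.
Wed Jan 29 2031 + 16 days = Fri Feb 14 2031.
Fri Feb 14 2031 + 16 days = Sun Mar 2 2031.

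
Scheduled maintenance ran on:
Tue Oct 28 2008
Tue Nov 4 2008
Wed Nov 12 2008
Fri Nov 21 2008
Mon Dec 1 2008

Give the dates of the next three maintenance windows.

The spacing grows by 1 each time: 7, 8, 9, 10 days.
Next gap: 11 days. Mon Dec 1 2008 + 11 days = Fri Dec 12 2008.
Next gap: 12 days. Fri Dec 12 2008 + 12 days = Wed Dec 24 2008.
Next gap: 13 days. Wed Dec 24 2008 + 13 days = Tue Jan 6 2009.

Fri Dec 12 2008, Wed Dec 24 2008, Tue Jan 6 2009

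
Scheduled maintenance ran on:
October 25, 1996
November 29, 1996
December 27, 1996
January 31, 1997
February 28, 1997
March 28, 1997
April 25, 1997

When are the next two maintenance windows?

May 30, 1997; June 27, 1997

These are Fridays with 35, 28, 35, 28, 28, 28-day gaps.
Each is the final Friday of its month — November 29, 1996 is past the 28th, so '4th Friday' doesn't fit.
Last Friday of May 1997: May 30, 1997.
Last Friday of June 1997: June 27, 1997.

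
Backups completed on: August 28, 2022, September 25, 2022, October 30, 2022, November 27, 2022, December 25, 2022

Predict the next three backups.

Every date is a Sunday; gaps 28, 35, 28, 28 days.
Each is the last Sunday of its month (at least one falls on the 29th or later, ruling out '4th Sunday').
January 2023 ends with Sunday January 29, 2023.
Last Sunday of February 2023: February 26, 2023.
Last Sunday of March 2023: March 26, 2023.

January 29, 2023; February 26, 2023; March 26, 2023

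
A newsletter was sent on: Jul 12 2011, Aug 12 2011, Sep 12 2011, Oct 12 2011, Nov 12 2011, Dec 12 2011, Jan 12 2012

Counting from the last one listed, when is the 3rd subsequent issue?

Apr 12 2012

The day-of-month is always 12 (31, 31, 30, 31, 30, 31 days between events).
So this recurs on the 12th of each month.
February 2012: Feb 12 2012.
Next: March 2012 → Mar 12 2012.
April 2012: Apr 12 2012.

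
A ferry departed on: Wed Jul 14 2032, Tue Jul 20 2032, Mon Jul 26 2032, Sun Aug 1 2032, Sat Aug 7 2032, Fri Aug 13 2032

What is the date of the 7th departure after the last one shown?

Fri Sep 24 2032

Every event comes 6 days after the last (6, 6, 6, 6, 6).
Fri Aug 13 2032 + 6 days = Thu Aug 19 2032.
Thu Aug 19 2032 + 6 days = Wed Aug 25 2032.
Wed Aug 25 2032 + 6 days = Tue Aug 31 2032.
Tue Aug 31 2032 + 6 days = Mon Sep 6 2032.
Mon Sep 6 2032 + 6 days = Sun Sep 12 2032.
Sun Sep 12 2032 + 6 days = Sat Sep 18 2032.
Sat Sep 18 2032 + 6 days = Fri Sep 24 2032.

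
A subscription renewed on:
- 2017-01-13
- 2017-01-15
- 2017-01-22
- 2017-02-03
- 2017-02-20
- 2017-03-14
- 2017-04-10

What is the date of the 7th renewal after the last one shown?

2018-03-05

Gaps: 2, 7, 12, 17, 22, 27 days — each gap is 5 larger than the previous one.
Next gap: 32 days. 2017-04-10 + 32 days = 2017-05-12.
Next gap: 37 days. 2017-05-12 + 37 days = 2017-06-18.
Next gap: 42 days. 2017-06-18 + 42 days = 2017-07-30.
Next gap: 47 days. 2017-07-30 + 47 days = 2017-09-15.
Next gap: 52 days. 2017-09-15 + 52 days = 2017-11-06.
Next gap: 57 days. 2017-11-06 + 57 days = 2018-01-02.
Next gap: 62 days. 2018-01-02 + 62 days = 2018-03-05.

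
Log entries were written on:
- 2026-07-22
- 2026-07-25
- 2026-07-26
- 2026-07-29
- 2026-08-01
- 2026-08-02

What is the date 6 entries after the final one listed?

2026-08-16

Gaps: 3, 1, 3, 3, 1 days — not constant, but cyclic with period 3.
The events fall on every Wednesday, Saturday and Sunday.
The following Wednesday is 2026-08-05.
The following Saturday is 2026-08-08.
The following Sunday is 2026-08-09.
The following Wednesday is 2026-08-12.
Next Saturday: 2026-08-15.
The following Sunday is 2026-08-16.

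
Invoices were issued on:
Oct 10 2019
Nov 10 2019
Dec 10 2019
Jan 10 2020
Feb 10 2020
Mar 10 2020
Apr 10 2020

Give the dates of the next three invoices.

May 10 2020, Jun 10 2020, Jul 10 2020

The day-of-month is always 10 (31, 30, 31, 31, 29, 31 days between events).
So this recurs on the 10th of each month.
Next: May 2020 → May 10 2020.
June 2020: Jun 10 2020.
Next: July 2020 → Jul 10 2020.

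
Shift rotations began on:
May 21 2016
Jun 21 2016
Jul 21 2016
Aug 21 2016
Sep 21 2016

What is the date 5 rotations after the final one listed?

Feb 21 2017

Gaps: 31, 30, 31, 31 days — not constant. Every event is on the 21st of the month.
Pattern: the 21st of each month.
Next: October 2016 → Oct 21 2016.
November 2016: Nov 21 2016.
December 2016: Dec 21 2016.
Next: January 2017 → Jan 21 2017.
Next: February 2017 → Feb 21 2017.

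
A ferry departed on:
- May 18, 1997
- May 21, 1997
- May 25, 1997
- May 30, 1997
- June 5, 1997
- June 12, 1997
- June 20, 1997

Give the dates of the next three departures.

June 29, 1997; July 9, 1997; July 20, 1997

The spacing grows by 1 each time: 3, 4, 5, 6, 7, 8 days.
Next gap: 9 days. June 20, 1997 + 9 days = June 29, 1997.
Next gap: 10 days. June 29, 1997 + 10 days = July 9, 1997.
Next gap: 11 days. July 9, 1997 + 11 days = July 20, 1997.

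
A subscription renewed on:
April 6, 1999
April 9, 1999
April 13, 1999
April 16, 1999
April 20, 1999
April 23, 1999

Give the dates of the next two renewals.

April 27, 1999; April 30, 1999

Every event lands on a Tuesday or Friday (gaps cycle 3, 4, 3, 4, 3).
So the schedule is: every Tuesday and Friday.
Next Tuesday: April 27, 1999.
Next Friday: April 30, 1999.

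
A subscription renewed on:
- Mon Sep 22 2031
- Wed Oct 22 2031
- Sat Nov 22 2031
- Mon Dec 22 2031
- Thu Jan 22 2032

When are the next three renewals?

Sun Feb 22 2032, Mon Mar 22 2032, Thu Apr 22 2032

Each date is the 22nd; the gaps (30, 31, 30, 31) track the month lengths.
The rule is the 22nd of each month.
February 2032: Sun Feb 22 2032.
March 2032: Mon Mar 22 2032.
Next: April 2032 → Thu Apr 22 2032.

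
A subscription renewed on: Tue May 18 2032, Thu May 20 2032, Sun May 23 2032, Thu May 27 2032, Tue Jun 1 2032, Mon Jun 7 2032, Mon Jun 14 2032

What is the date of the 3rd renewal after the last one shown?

Sun Jul 11 2032

The spacing grows by 1 each time: 2, 3, 4, 5, 6, 7 days.
Next gap: 8 days. Mon Jun 14 2032 + 8 days = Tue Jun 22 2032.
Next gap: 9 days. Tue Jun 22 2032 + 9 days = Thu Jul 1 2032.
Next gap: 10 days. Thu Jul 1 2032 + 10 days = Sun Jul 11 2032.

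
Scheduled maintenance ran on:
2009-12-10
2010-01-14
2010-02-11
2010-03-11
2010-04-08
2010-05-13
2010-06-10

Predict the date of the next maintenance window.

2010-07-08

These are Thursdays at 28- or 35-day spacing (35, 28, 28, 28, 35, 28).
The pattern: 2nd Thursday of the month.
2nd Thursday of July 2010: 2010-07-08.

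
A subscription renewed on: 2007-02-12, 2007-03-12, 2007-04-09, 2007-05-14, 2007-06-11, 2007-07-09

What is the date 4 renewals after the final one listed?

Gaps: 28, 28, 35, 28, 28 days — a mix of 28 and 35. Every date is a Monday.
Each is the 2nd Monday of its month.
August 2007 — 2nd Monday is 2007-08-13.
2nd Monday of September 2007: 2007-09-10.
2nd Monday of October 2007: 2007-10-08.
2nd Monday of November 2007: 2007-11-12.

2007-11-12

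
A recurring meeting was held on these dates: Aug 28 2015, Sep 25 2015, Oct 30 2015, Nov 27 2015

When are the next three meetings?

Every date is a Friday; gaps 28, 35, 28 days.
Each is the last Friday of its month (at least one falls on the 29th or later, ruling out '4th Friday').
December 2015 ends with Friday Dec 25 2015.
Last Friday of January 2016: Jan 29 2016.
February 2016 ends with Friday Feb 26 2016.

Dec 25 2015, Jan 29 2016, Feb 26 2016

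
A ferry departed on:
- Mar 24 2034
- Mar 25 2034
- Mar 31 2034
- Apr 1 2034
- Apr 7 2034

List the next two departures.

Gaps: 1, 6, 1, 6 days — not constant, but cyclic with period 2.
The events fall on every Friday and Saturday.
The following Saturday is Apr 8 2034.
Next Friday: Apr 14 2034.

Apr 8 2034, Apr 14 2034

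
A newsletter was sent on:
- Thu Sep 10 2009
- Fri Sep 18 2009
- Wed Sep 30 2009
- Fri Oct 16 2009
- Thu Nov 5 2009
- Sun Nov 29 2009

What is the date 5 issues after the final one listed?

Gaps: 8, 12, 16, 20, 24 days — each gap is 4 larger than the previous one.
Next gap: 28 days. Sun Nov 29 2009 + 28 days = Sun Dec 27 2009.
Next gap: 32 days. Sun Dec 27 2009 + 32 days = Thu Jan 28 2010.
Next gap: 36 days. Thu Jan 28 2010 + 36 days = Fri Mar 5 2010.
Next gap: 40 days. Fri Mar 5 2010 + 40 days = Wed Apr 14 2010.
Next gap: 44 days. Wed Apr 14 2010 + 44 days = Fri May 28 2010.

Fri May 28 2010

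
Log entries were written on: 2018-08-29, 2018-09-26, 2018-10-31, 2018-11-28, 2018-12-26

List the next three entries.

2019-01-30, 2019-02-27, 2019-03-27

Every date is a Wednesday; gaps 28, 35, 28, 28 days.
Each is the last Wednesday of its month (at least one falls on the 29th or later, ruling out '4th Wednesday').
January 2019 ends with Wednesday 2019-01-30.
Last Wednesday of February 2019: 2019-02-27.
Last Wednesday of March 2019: 2019-03-27.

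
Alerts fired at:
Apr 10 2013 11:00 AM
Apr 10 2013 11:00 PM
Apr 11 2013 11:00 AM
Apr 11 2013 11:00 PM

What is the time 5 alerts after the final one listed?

Apr 14 2013 11:00 AM

Gaps: 12, 12, 12 hours — each event is 12 hours after the previous one.
Apr 11 2013 11:00 PM + 12 h = Apr 12 2013 11:00 AM.
Apr 12 2013 11:00 AM + 12 h = Apr 12 2013 11:00 PM.
Apr 12 2013 11:00 PM + 12 h = Apr 13 2013 11:00 AM.
Apr 13 2013 11:00 AM + 12 h = Apr 13 2013 11:00 PM.
Apr 13 2013 11:00 PM + 12 h = Apr 14 2013 11:00 AM.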